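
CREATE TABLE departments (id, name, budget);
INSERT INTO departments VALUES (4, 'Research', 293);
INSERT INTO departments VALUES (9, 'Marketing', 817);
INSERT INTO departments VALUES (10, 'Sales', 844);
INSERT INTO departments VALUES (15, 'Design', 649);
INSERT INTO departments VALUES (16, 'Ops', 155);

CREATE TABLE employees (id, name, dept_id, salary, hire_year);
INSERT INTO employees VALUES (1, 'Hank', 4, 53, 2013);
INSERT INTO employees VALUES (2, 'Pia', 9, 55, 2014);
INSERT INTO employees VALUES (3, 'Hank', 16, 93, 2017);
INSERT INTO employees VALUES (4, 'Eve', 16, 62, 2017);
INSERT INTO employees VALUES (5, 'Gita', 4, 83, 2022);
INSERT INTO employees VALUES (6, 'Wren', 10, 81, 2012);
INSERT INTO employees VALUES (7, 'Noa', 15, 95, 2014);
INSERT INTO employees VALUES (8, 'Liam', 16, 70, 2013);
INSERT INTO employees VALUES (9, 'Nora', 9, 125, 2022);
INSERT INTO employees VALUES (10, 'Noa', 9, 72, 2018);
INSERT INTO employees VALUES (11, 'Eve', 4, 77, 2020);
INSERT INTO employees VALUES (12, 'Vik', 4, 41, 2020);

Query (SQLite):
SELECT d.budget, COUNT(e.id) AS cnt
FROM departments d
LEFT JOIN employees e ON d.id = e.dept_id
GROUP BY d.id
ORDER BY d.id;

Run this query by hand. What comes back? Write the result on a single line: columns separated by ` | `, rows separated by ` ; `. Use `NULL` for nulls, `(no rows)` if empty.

293 | 4 ; 817 | 3 ; 844 | 1 ; 649 | 1 ; 155 | 3

LEFT JOIN keeps every departments row; unmatched ones get NULL for employees columns.
Group by departments.id and compute COUNT(e.id). COUNT(col) of an all-NULL group is 0.
  4: ids {1, 5, 11, 12} → COUNT(e.id)=4
  9: ids {2, 9, 10} → COUNT(e.id)=3
  10: ids {6} → COUNT(e.id)=1
  15: ids {7} → COUNT(e.id)=1
  16: ids {3, 4, 8} → COUNT(e.id)=3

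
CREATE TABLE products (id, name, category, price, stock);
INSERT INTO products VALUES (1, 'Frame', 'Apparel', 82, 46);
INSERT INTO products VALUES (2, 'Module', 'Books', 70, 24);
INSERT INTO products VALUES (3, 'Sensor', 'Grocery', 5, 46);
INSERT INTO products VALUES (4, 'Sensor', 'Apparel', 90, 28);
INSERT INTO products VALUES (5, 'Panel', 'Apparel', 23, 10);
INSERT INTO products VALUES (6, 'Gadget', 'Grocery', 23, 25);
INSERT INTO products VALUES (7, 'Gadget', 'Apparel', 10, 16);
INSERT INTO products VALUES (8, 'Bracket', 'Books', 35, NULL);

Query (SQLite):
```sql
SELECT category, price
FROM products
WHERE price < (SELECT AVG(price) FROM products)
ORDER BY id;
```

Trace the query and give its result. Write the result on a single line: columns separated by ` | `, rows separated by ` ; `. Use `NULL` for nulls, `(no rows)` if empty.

Grocery | 5 ; Apparel | 23 ; Grocery | 23 ; Apparel | 10 ; Books | 35

Scalar subquery: AVG(price) over all products rows = 42.25.
Keep rows where price < that value.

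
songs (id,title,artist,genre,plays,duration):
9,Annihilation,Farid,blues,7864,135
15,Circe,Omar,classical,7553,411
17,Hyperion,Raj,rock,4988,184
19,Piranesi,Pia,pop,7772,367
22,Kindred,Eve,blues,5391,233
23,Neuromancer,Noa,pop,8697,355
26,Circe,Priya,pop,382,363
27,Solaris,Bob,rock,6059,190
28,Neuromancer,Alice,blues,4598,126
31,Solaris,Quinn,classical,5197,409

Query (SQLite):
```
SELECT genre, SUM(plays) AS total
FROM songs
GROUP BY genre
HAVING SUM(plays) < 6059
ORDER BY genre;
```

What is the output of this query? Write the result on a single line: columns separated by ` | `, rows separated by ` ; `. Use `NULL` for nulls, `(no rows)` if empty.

Partition songs by genre; compute SUM(plays) within each group.
HAVING: keep groups where SUM(plays) < 6059.
  blues: ids {9, 22, 28} → SUM(plays)=17853
  classical: ids {15, 31} → SUM(plays)=12750
  pop: ids {19, 23, 26} → SUM(plays)=16851
  rock: ids {17, 27} → SUM(plays)=11047

(no rows)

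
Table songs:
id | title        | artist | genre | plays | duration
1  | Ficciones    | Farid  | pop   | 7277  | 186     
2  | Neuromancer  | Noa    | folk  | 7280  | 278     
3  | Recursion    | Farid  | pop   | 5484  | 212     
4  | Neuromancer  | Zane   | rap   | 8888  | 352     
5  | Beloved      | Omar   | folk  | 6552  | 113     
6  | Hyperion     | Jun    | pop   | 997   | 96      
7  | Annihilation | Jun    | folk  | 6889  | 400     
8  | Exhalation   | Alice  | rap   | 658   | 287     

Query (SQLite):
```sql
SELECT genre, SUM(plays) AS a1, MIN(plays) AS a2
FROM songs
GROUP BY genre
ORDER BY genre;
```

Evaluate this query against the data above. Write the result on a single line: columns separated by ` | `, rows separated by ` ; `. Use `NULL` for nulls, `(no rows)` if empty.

Group songs by genre.
Per group compute: SUM(plays), MIN(plays).
  folk: ids {2, 5, 7} → SUM(plays)=20721, MIN(plays)=6552
  pop: ids {1, 3, 6} → SUM(plays)=13758, MIN(plays)=997
  rap: ids {4, 8} → SUM(plays)=9546, MIN(plays)=658

folk | 20721 | 6552 ; pop | 13758 | 997 ; rap | 9546 | 658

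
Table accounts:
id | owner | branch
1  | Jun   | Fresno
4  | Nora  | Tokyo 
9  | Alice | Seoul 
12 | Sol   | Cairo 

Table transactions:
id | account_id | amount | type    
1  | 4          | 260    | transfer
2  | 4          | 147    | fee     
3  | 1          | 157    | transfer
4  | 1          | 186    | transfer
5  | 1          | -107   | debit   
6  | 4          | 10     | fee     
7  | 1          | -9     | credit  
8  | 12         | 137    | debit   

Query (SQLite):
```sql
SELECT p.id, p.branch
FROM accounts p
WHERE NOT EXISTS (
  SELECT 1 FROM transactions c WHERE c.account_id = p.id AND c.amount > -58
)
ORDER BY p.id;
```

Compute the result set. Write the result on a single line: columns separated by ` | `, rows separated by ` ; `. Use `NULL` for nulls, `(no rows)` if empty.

For each accounts row, check whether any transactions with matching account_id has amount > -58.
Keep rows where that is false.

9 | Seoul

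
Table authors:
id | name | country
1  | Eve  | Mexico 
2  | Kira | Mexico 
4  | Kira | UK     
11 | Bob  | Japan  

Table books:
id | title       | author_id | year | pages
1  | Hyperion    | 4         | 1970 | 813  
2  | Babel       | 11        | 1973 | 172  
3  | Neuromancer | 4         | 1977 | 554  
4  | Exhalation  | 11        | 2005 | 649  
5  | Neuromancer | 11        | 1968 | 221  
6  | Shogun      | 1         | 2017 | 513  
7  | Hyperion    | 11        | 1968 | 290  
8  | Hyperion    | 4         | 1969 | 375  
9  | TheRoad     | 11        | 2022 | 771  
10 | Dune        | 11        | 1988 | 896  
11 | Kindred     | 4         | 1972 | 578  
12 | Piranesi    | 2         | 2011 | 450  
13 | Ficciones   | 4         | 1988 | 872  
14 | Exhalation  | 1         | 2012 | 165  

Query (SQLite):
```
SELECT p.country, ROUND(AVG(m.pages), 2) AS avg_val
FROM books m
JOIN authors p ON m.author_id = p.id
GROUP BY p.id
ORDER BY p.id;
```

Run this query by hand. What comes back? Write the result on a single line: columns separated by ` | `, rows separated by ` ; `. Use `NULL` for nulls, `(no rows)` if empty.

Join each books row to its authors via author_id.
Group joined rows by authors.id; compute ROUND(AVG(m.pages), 2) per group.
  1: ids {6, 14} → ROUND(AVG(m.pages), 2)=339
  2: ids {12} → ROUND(AVG(m.pages), 2)=450
  4: ids {1, 3, 8, 11, 13} → ROUND(AVG(m.pages), 2)=638.4
  11: ids {2, 4, 5, 7, 9, 10} → ROUND(AVG(m.pages), 2)=499.83

Mexico | 339 ; Mexico | 450 ; UK | 638.4 ; Japan | 499.83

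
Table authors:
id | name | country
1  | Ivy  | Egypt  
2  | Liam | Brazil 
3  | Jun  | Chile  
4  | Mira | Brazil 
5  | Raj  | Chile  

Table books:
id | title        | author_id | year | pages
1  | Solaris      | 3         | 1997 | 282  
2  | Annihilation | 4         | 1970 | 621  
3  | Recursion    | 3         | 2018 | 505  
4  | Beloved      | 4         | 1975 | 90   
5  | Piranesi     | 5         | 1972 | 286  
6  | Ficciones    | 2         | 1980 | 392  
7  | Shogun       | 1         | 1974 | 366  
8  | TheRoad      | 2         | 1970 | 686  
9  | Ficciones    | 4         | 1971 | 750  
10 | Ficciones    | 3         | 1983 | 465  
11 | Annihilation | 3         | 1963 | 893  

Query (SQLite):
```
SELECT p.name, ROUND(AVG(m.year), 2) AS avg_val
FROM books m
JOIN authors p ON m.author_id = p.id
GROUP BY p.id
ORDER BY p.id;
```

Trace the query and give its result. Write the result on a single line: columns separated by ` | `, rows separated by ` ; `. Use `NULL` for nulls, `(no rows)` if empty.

Ivy | 1974 ; Liam | 1975 ; Jun | 1990.25 ; Mira | 1972 ; Raj | 1972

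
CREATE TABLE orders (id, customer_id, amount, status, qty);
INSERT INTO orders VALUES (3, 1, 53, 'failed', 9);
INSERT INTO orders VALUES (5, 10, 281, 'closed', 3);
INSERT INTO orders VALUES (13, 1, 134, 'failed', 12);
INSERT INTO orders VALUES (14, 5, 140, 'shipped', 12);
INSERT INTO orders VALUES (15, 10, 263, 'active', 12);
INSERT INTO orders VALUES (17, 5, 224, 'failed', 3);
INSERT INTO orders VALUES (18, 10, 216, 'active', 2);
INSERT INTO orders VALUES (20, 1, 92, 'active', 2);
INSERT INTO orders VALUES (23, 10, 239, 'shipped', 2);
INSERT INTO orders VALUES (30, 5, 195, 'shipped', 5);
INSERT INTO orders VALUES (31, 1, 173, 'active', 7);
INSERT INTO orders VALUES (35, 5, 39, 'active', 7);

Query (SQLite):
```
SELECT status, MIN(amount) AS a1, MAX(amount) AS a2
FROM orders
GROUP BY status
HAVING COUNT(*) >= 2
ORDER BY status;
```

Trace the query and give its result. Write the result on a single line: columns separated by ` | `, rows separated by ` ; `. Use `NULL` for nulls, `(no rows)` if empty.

active | 39 | 263 ; failed | 53 | 224 ; shipped | 140 | 239

Group orders by status.
Per group compute: MIN(amount), MAX(amount).
HAVING: drop groups with fewer than 2 rows.
  active: ids {15, 18, 20, 31, 35} → MIN(amount)=39, MAX(amount)=263
  closed: ids {5} → MIN(amount)=281, MAX(amount)=281
  failed: ids {3, 13, 17} → MIN(amount)=53, MAX(amount)=224
  shipped: ids {14, 23, 30} → MIN(amount)=140, MAX(amount)=239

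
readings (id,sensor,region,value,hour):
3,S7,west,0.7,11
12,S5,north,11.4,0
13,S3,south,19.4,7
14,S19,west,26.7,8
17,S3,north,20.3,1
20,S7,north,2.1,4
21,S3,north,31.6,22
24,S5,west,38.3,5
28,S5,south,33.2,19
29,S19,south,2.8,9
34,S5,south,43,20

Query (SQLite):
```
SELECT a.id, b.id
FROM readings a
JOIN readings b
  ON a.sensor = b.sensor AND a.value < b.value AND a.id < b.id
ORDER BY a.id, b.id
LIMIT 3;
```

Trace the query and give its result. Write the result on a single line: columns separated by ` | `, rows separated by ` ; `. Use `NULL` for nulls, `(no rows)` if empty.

Pairs (a,b) with same sensor, a.value < b.value, a.id < b.id.
sensor groups: S19:{14,29} S3:{13,17,21} S5:{12,24,28,34} S7:{3,20}
Ordered by (a.id, b.id); first 3.

3 | 20 ; 12 | 24 ; 12 | 28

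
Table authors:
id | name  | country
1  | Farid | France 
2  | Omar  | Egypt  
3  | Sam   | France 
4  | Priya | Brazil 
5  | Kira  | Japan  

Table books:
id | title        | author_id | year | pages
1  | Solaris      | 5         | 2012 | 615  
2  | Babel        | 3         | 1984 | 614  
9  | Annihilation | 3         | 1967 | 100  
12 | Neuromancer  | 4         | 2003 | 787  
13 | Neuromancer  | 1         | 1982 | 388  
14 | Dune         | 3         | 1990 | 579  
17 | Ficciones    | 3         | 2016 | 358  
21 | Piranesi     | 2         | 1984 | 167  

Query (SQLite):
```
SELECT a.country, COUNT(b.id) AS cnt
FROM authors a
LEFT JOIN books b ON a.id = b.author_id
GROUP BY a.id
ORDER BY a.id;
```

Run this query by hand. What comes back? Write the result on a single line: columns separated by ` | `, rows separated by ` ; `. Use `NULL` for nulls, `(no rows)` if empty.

France | 1 ; Egypt | 1 ; France | 4 ; Brazil | 1 ; Japan | 1

LEFT JOIN keeps every authors row; unmatched ones get NULL for books columns.
Group by authors.id and compute COUNT(b.id). COUNT(col) of an all-NULL group is 0.
  1: ids {13} → COUNT(b.id)=1
  2: ids {21} → COUNT(b.id)=1
  3: ids {2, 9, 14, 17} → COUNT(b.id)=4
  4: ids {12} → COUNT(b.id)=1
  5: ids {1} → COUNT(b.id)=1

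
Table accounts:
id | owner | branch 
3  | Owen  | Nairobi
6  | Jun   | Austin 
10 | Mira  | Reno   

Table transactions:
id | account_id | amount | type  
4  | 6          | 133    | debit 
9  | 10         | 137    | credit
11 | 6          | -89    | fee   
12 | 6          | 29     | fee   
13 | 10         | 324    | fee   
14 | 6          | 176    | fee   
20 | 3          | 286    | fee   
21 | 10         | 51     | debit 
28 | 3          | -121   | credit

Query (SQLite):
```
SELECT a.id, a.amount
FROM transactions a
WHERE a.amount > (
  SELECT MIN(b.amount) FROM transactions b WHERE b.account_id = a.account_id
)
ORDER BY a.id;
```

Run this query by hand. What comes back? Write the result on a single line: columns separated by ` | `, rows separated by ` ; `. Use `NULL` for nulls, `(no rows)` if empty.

For each transactions row a, compute MIN(amount) over rows sharing a.account_id.
Keep row a if a.amount > that per-group MIN.
  account_id=3: MIN(amount) = -121
  account_id=6: MIN(amount) = -89
  account_id=10: MIN(amount) = 51

4 | 133 ; 9 | 137 ; 12 | 29 ; 13 | 324 ; 14 | 176 ; 20 | 286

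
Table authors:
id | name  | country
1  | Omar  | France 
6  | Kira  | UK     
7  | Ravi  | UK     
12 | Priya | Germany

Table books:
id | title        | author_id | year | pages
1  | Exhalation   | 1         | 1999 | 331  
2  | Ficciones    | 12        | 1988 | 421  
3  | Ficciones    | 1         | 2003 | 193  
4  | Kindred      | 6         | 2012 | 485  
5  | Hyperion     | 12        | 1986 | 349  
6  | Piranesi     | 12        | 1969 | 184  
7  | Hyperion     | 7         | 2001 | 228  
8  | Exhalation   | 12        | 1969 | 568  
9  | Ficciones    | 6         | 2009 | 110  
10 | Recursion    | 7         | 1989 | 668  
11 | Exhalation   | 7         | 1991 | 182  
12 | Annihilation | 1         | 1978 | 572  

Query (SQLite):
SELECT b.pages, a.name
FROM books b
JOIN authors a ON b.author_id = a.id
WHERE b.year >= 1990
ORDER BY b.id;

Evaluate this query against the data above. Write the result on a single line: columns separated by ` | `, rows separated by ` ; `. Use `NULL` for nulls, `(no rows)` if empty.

Each books row matches the authors row where author_id = authors.id.
Then keep rows with b.year >= 1990.

331 | Omar ; 193 | Omar ; 485 | Kira ; 228 | Ravi ; 110 | Kira ; 182 | Ravi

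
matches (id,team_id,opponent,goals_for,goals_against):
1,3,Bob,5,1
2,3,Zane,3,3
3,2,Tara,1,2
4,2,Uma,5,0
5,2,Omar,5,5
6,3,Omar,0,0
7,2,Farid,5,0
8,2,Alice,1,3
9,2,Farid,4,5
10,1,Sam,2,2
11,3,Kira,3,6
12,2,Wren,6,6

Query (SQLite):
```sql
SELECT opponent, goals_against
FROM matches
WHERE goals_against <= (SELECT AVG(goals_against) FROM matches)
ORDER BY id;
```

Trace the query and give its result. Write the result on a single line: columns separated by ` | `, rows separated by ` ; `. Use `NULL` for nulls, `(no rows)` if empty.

Scalar subquery: AVG(goals_against) over all matches rows = 2.75.
Keep rows where goals_against <= that value.

Bob | 1 ; Tara | 2 ; Uma | 0 ; Omar | 0 ; Farid | 0 ; Sam | 2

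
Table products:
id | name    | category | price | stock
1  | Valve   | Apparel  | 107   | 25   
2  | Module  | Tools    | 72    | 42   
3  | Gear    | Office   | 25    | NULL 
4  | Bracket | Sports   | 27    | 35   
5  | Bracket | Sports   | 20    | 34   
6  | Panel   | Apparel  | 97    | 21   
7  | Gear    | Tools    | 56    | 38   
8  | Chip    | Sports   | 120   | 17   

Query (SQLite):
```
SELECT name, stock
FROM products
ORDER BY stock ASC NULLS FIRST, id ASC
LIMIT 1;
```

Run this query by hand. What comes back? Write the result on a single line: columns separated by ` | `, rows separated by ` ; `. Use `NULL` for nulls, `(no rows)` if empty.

Gear | NULL

Sort by stock asc, tiebreak id asc: (NULL, id=3), (17, id=8), (21, id=6), (25, id=1) …. Take first 1.
NULLS FIRST: NULL stock rows go before all non-NULL rows (among themselves ordered by id asc).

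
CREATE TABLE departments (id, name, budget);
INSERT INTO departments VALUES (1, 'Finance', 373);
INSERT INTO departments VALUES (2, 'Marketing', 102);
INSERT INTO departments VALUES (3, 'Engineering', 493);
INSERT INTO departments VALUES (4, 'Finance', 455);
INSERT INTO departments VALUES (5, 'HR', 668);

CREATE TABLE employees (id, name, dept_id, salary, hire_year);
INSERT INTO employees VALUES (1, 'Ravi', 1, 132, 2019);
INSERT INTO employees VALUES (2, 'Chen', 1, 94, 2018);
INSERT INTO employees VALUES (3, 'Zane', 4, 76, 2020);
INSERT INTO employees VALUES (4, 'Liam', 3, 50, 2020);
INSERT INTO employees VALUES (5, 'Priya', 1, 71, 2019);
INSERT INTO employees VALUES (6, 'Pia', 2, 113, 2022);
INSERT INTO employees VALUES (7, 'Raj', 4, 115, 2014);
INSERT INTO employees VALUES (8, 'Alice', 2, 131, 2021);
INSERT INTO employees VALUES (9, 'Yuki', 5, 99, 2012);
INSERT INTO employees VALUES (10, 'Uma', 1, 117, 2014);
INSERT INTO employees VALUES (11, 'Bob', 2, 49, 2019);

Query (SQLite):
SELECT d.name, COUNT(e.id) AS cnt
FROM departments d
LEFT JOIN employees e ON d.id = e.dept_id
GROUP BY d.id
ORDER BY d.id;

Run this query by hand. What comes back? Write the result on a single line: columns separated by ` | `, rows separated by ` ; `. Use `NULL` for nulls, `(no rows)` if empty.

Finance | 4 ; Marketing | 3 ; Engineering | 1 ; Finance | 2 ; HR | 1

LEFT JOIN keeps every departments row; unmatched ones get NULL for employees columns.
Group by departments.id and compute COUNT(e.id). COUNT(col) of an all-NULL group is 0.
  1: ids {1, 2, 5, 10} → COUNT(e.id)=4
  2: ids {6, 8, 11} → COUNT(e.id)=3
  3: ids {4} → COUNT(e.id)=1
  4: ids {3, 7} → COUNT(e.id)=2
  5: ids {9} → COUNT(e.id)=1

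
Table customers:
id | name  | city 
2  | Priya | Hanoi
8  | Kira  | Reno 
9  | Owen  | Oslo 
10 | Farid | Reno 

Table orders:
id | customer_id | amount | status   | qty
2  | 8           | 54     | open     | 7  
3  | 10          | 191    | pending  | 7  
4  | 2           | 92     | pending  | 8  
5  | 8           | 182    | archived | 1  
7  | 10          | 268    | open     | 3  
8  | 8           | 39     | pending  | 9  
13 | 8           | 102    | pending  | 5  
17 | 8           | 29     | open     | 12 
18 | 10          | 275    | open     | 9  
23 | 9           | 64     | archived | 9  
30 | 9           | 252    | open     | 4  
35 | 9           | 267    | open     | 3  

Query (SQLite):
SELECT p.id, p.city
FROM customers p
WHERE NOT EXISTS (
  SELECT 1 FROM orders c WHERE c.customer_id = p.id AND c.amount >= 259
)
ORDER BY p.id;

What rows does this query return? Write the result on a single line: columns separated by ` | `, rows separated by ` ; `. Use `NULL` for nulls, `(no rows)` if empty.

2 | Hanoi ; 8 | Reno

For each customers row, check whether any orders with matching customer_id has amount >= 259.
Keep rows where that is false.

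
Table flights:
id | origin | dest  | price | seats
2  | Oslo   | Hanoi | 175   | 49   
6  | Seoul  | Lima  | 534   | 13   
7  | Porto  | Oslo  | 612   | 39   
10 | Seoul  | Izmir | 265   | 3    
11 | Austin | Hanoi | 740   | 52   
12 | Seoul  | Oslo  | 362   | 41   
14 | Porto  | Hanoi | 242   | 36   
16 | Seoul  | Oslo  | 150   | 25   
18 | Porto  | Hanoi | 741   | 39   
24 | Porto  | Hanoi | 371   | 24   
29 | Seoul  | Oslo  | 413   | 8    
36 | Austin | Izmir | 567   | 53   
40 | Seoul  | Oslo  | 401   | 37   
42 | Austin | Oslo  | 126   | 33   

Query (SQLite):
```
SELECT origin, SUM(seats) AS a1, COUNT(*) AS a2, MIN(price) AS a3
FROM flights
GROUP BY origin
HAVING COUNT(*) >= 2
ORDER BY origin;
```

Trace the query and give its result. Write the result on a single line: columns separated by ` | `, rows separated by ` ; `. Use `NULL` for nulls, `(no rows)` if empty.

Group flights by origin.
Per group compute: SUM(seats), COUNT(*), MIN(price).
HAVING: drop groups with fewer than 2 rows.
  Austin: ids {11, 36, 42} → SUM(seats)=138, COUNT(*)=3, MIN(price)=126
  Oslo: ids {2} → SUM(seats)=49, COUNT(*)=1, MIN(price)=175
  Porto: ids {7, 14, 18, 24} → SUM(seats)=138, COUNT(*)=4, MIN(price)=242
  Seoul: ids {6, 10, 12, 16, 29, 40} → SUM(seats)=127, COUNT(*)=6, MIN(price)=150

Austin | 138 | 3 | 126 ; Porto | 138 | 4 | 242 ; Seoul | 127 | 6 | 150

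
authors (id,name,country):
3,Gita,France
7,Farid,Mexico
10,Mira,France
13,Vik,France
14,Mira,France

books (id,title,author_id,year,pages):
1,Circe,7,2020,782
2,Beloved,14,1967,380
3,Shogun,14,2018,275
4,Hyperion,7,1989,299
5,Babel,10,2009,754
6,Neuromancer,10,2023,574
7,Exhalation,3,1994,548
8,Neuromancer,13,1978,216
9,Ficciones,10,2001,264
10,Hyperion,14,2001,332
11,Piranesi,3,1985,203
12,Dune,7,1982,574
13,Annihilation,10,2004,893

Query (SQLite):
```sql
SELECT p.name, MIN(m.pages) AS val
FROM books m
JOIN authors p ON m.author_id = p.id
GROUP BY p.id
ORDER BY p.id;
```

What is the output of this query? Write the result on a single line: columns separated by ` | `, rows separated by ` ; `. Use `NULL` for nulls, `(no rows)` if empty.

Gita | 203 ; Farid | 299 ; Mira | 264 ; Vik | 216 ; Mira | 275

Join each books row to its authors via author_id.
Group joined rows by authors.id; compute MIN(m.pages) per group.
  3: ids {7, 11} → MIN(m.pages)=203
  7: ids {1, 4, 12} → MIN(m.pages)=299
  10: ids {5, 6, 9, 13} → MIN(m.pages)=264
  13: ids {8} → MIN(m.pages)=216
  14: ids {2, 3, 10} → MIN(m.pages)=275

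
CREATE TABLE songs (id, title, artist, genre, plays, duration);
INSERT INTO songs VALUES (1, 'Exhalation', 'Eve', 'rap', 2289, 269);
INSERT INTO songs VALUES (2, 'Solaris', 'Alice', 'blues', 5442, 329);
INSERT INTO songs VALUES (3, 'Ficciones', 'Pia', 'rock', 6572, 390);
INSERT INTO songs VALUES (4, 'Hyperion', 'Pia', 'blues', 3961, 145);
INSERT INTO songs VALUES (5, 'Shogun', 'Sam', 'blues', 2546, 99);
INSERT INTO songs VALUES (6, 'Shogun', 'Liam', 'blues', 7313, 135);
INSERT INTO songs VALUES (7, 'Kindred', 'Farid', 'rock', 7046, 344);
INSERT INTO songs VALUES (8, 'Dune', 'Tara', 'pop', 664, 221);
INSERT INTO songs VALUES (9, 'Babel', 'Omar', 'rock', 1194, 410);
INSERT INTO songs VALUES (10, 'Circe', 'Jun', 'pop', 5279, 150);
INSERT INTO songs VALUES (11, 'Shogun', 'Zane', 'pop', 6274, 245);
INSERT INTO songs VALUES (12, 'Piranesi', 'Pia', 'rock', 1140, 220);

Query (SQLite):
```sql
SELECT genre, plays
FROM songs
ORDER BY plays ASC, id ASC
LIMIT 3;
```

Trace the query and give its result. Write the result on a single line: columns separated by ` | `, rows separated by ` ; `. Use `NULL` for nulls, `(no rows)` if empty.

pop | 664 ; rock | 1140 ; rock | 1194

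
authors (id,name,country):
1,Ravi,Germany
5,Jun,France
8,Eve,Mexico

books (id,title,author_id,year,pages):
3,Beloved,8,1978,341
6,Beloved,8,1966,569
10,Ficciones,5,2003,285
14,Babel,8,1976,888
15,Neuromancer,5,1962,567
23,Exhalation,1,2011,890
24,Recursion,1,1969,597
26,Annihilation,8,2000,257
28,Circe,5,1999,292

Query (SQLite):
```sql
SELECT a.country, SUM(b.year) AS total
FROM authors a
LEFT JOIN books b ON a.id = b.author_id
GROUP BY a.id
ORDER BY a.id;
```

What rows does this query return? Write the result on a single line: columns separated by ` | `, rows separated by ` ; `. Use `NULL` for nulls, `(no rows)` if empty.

Germany | 3980 ; France | 5964 ; Mexico | 7920

LEFT JOIN keeps every authors row; unmatched ones get NULL for books columns.
Group by authors.id and compute SUM(b.year). SUM over an all-NULL group is NULL.
  1: ids {23, 24} → SUM(b.year)=3980
  5: ids {10, 15, 28} → SUM(b.year)=5964
  8: ids {3, 6, 14, 26} → SUM(b.year)=7920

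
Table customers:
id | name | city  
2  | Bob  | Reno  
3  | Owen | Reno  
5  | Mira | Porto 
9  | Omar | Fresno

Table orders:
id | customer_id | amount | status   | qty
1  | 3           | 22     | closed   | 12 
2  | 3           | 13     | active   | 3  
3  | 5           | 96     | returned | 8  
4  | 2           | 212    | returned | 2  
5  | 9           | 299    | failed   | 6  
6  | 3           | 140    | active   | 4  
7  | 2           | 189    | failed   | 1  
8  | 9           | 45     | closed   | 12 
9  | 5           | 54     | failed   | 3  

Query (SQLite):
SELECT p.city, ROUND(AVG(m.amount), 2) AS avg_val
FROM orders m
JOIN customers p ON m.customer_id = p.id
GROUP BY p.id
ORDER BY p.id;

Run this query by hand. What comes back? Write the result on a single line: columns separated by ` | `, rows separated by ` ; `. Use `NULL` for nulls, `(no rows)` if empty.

Join each orders row to its customers via customer_id.
Group joined rows by customers.id; compute ROUND(AVG(m.amount), 2) per group.
  2: ids {4, 7} → ROUND(AVG(m.amount), 2)=200.5
  3: ids {1, 2, 6} → ROUND(AVG(m.amount), 2)=58.33
  5: ids {3, 9} → ROUND(AVG(m.amount), 2)=75
  9: ids {5, 8} → ROUND(AVG(m.amount), 2)=172

Reno | 200.5 ; Reno | 58.33 ; Porto | 75 ; Fresno | 172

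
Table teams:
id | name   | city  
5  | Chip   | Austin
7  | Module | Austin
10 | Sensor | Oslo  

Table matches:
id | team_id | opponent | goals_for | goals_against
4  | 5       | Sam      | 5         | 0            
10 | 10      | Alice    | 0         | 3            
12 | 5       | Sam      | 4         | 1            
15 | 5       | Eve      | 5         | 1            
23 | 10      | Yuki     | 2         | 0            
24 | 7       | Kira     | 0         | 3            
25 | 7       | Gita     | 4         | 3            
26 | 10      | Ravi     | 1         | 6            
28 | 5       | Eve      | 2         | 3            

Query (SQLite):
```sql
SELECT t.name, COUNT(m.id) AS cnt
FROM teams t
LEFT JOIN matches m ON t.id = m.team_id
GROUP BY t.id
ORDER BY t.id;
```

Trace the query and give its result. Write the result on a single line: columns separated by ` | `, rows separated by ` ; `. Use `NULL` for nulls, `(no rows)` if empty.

Chip | 4 ; Module | 2 ; Sensor | 3

LEFT JOIN keeps every teams row; unmatched ones get NULL for matches columns.
Group by teams.id and compute COUNT(m.id). COUNT(col) of an all-NULL group is 0.
  5: ids {4, 12, 15, 28} → COUNT(m.id)=4
  7: ids {24, 25} → COUNT(m.id)=2
  10: ids {10, 23, 26} → COUNT(m.id)=3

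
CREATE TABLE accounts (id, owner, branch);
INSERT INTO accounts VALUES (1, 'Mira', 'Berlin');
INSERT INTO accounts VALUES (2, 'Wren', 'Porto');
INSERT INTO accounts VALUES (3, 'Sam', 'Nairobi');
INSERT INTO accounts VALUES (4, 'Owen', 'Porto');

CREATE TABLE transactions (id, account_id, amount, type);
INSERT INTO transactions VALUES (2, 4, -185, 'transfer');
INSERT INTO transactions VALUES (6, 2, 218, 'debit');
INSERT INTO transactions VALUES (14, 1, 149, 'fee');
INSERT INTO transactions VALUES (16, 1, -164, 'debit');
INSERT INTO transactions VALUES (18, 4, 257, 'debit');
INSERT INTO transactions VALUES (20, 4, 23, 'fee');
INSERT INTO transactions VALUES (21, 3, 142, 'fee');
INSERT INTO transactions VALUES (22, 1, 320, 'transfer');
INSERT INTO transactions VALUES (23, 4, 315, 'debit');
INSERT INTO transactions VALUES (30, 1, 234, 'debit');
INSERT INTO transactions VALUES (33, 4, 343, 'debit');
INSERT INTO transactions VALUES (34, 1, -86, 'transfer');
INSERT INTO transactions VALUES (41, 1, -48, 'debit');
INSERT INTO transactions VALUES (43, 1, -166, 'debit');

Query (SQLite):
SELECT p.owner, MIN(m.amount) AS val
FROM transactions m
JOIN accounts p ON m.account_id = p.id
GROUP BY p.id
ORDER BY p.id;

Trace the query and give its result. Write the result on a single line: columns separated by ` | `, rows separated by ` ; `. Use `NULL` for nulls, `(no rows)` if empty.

Join each transactions row to its accounts via account_id.
Group joined rows by accounts.id; compute MIN(m.amount) per group.
  1: ids {14, 16, 22, 30, 34, 41, 43} → MIN(m.amount)=-166
  2: ids {6} → MIN(m.amount)=218
  3: ids {21} → MIN(m.amount)=142
  4: ids {2, 18, 20, 23, 33} → MIN(m.amount)=-185

Mira | -166 ; Wren | 218 ; Sam | 142 ; Owen | -185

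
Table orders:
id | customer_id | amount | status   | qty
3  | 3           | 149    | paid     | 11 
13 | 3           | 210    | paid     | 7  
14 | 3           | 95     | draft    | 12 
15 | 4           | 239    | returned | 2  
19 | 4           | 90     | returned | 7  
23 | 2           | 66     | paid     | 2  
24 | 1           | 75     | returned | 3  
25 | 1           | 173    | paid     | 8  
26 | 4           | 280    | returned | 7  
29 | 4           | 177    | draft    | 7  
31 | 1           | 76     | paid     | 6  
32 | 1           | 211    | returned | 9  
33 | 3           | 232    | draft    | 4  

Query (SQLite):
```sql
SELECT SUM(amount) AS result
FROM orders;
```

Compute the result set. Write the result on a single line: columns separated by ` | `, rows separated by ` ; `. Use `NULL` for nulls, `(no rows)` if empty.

2073

All amount values: [149, 210, 95, 239, 90, 66, 75, 173, 280, 177, 76, 211, 232].
SUM of non-NULL values = 2073.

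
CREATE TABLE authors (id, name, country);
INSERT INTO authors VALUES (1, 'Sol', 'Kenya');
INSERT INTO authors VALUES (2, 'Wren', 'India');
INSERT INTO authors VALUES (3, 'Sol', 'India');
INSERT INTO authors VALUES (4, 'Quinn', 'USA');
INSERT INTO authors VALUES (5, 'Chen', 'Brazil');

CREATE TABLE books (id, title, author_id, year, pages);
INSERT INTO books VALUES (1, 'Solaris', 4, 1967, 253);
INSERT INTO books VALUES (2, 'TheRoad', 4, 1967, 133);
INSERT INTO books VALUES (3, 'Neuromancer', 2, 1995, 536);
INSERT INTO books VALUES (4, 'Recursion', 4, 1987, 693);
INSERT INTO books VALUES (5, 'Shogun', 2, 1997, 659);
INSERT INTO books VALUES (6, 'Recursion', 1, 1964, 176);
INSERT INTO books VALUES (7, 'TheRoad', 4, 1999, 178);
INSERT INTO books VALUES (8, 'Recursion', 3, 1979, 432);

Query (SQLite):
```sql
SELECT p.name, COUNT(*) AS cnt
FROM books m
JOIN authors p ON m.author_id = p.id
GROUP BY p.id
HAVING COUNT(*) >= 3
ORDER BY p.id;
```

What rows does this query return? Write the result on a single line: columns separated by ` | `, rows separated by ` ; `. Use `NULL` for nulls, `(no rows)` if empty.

Quinn | 4

Join each books row to its authors via author_id.
Group joined rows by authors.id; compute COUNT(*) per group.
HAVING: keep groups with count ≥ 3.
  1: ids {6} → COUNT(*)=1
  2: ids {3, 5} → COUNT(*)=2
  3: ids {8} → COUNT(*)=1
  4: ids {1, 2, 4, 7} → COUNT(*)=4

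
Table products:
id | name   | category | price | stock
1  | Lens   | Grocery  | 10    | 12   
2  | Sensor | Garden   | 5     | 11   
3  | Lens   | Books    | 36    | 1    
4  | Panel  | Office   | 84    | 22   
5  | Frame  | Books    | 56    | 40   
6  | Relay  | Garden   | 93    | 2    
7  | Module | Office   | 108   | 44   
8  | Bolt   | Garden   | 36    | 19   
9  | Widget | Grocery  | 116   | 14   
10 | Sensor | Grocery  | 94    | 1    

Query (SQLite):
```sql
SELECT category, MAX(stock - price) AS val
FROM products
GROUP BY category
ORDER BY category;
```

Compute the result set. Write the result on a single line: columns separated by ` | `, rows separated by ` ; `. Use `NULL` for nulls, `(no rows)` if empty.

For each row compute stock - price.
Group by category; take MAX of the expression per group.
  Books: ids {3, 5} → MAX(stock - price)=-16
  Garden: ids {2, 6, 8} → MAX(stock - price)=6
  Grocery: ids {1, 9, 10} → MAX(stock - price)=2
  Office: ids {4, 7} → MAX(stock - price)=-62

Books | -16 ; Garden | 6 ; Grocery | 2 ; Office | -62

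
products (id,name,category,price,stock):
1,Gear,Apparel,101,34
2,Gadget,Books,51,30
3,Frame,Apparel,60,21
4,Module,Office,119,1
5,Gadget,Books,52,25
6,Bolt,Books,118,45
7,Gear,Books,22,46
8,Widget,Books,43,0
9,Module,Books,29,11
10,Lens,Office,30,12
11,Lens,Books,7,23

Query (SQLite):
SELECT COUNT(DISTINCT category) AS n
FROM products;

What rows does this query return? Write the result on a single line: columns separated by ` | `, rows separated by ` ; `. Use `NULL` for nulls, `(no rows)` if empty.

Count distinct non-NULL category values.

3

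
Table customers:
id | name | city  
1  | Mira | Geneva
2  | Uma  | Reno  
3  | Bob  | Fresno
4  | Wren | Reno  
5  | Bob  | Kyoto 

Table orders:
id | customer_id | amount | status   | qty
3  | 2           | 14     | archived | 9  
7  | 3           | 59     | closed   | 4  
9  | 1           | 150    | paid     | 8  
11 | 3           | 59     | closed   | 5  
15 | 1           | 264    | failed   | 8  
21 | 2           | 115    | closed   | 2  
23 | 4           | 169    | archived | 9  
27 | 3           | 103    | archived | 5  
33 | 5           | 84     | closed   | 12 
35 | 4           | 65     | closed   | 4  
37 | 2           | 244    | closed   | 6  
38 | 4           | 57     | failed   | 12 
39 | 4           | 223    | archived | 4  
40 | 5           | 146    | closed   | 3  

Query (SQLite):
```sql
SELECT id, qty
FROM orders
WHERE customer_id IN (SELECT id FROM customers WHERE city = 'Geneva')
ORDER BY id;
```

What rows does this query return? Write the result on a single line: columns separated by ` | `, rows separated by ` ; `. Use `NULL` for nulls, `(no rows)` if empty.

Inner query: customers.id where city = 'Geneva'.
Outer: keep orders rows whose customer_id is in that set.
Inner query → {1}

9 | 8 ; 15 | 8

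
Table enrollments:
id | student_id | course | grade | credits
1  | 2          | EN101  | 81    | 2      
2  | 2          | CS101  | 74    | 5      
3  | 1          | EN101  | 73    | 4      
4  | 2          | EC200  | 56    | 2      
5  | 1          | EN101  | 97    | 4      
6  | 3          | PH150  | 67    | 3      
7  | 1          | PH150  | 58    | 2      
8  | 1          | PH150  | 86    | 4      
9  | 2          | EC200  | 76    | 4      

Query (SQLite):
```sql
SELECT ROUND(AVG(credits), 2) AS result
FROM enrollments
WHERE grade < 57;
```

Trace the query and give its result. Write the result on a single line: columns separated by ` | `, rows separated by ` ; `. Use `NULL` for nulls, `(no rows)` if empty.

Rows where grade < 57 → credits values: [2].
AVG = 2 / 1 (rounded to 2 dp).

2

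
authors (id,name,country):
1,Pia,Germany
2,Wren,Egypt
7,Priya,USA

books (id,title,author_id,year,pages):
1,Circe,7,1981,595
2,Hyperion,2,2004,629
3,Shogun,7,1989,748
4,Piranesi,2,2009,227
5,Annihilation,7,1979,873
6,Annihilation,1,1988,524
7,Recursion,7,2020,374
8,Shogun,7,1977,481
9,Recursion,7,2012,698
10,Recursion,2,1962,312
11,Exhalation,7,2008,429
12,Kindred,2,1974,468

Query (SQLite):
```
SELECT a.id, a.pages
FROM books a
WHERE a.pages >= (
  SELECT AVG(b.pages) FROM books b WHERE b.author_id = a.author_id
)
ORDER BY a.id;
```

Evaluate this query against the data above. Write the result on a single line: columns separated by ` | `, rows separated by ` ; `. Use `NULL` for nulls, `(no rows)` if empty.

2 | 629 ; 3 | 748 ; 5 | 873 ; 6 | 524 ; 9 | 698 ; 12 | 468

For each books row a, compute AVG(pages) over rows sharing a.author_id.
Keep row a if a.pages >= that per-group AVG.
  author_id=1: AVG(pages) = 524.0
  author_id=2: AVG(pages) = 409.0
  author_id=7: AVG(pages) = 599.714286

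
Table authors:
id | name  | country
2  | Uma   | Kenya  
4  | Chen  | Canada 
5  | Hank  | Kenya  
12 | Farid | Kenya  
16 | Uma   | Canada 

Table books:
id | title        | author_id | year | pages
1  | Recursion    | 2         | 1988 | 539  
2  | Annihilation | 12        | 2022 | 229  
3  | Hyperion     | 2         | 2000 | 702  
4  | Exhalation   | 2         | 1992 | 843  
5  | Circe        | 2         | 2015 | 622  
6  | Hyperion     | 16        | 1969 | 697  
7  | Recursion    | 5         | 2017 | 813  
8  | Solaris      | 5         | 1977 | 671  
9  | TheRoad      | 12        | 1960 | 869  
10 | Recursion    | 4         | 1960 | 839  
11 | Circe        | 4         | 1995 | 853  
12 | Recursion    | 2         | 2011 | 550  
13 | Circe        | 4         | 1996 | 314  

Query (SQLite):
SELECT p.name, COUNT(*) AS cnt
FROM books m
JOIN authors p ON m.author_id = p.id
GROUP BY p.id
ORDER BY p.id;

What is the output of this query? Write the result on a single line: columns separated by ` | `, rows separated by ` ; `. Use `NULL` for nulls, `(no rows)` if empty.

Join each books row to its authors via author_id.
Group joined rows by authors.id; compute COUNT(*) per group.
  2: ids {1, 3, 4, 5, 12} → COUNT(*)=5
  4: ids {10, 11, 13} → COUNT(*)=3
  5: ids {7, 8} → COUNT(*)=2
  12: ids {2, 9} → COUNT(*)=2
  16: ids {6} → COUNT(*)=1

Uma | 5 ; Chen | 3 ; Hank | 2 ; Farid | 2 ; Uma | 1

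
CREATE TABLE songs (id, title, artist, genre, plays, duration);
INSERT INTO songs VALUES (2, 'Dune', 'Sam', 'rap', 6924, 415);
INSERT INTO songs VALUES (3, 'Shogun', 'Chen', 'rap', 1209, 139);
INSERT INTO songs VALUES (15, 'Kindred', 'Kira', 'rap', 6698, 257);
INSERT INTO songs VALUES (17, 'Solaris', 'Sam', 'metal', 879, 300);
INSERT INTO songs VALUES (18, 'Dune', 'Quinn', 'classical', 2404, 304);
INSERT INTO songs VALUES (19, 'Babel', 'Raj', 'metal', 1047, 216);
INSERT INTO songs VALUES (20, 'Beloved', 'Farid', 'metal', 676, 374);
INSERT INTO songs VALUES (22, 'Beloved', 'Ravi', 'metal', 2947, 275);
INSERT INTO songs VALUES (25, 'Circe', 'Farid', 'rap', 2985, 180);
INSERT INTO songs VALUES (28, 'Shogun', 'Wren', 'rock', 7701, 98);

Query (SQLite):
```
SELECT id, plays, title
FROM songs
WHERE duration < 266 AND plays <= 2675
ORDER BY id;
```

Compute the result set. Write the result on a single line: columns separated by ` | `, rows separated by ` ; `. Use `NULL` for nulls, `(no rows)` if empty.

3 | 1209 | Shogun ; 19 | 1047 | Babel

duration < 266: ids {3, 15, 19, 25, 28}
plays <= 2675: ids {3, 17, 18, 19, 20}
Combine with AND.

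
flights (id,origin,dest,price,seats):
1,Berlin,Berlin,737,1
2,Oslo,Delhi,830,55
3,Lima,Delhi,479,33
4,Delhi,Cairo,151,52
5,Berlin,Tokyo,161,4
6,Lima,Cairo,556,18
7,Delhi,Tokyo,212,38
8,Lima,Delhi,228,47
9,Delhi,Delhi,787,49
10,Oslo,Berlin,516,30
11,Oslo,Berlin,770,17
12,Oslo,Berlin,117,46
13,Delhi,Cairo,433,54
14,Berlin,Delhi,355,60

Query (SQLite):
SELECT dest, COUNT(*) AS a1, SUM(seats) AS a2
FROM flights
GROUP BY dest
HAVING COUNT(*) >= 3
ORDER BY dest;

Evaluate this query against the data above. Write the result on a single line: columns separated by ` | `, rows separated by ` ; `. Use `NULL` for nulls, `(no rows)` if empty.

Berlin | 4 | 94 ; Cairo | 3 | 124 ; Delhi | 5 | 244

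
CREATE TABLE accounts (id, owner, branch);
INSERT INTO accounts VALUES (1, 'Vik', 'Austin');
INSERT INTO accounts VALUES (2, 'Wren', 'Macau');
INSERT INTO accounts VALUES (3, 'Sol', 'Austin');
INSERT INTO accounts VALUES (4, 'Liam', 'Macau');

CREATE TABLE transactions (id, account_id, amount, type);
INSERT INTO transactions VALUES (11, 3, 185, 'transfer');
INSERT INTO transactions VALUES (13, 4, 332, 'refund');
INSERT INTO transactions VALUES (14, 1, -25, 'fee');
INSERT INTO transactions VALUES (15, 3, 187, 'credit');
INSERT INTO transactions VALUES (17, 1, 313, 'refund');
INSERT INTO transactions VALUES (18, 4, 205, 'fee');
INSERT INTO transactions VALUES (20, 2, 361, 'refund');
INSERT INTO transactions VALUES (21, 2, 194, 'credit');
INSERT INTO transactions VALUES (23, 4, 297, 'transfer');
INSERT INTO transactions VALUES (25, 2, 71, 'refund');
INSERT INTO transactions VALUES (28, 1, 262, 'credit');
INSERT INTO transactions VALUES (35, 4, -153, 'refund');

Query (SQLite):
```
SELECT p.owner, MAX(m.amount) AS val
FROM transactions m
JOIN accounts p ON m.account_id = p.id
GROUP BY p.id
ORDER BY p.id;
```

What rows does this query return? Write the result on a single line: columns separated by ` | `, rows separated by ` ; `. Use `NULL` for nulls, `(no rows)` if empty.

Join each transactions row to its accounts via account_id.
Group joined rows by accounts.id; compute MAX(m.amount) per group.
  1: ids {14, 17, 28} → MAX(m.amount)=313
  2: ids {20, 21, 25} → MAX(m.amount)=361
  3: ids {11, 15} → MAX(m.amount)=187
  4: ids {13, 18, 23, 35} → MAX(m.amount)=332

Vik | 313 ; Wren | 361 ; Sol | 187 ; Liam | 332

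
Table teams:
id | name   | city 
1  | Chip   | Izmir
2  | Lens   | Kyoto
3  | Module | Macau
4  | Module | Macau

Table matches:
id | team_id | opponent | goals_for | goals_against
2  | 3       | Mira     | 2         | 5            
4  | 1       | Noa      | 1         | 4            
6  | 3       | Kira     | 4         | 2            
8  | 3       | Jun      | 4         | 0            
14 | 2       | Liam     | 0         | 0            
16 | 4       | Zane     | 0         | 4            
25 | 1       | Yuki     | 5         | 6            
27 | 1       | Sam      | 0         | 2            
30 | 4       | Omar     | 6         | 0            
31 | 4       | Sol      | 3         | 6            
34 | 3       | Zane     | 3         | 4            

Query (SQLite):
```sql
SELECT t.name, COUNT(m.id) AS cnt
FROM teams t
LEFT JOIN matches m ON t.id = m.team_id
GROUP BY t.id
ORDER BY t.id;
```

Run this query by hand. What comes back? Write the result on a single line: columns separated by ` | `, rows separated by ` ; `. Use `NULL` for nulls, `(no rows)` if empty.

Chip | 3 ; Lens | 1 ; Module | 4 ; Module | 3

LEFT JOIN keeps every teams row; unmatched ones get NULL for matches columns.
Group by teams.id and compute COUNT(m.id). COUNT(col) of an all-NULL group is 0.
  1: ids {4, 25, 27} → COUNT(m.id)=3
  2: ids {14} → COUNT(m.id)=1
  3: ids {2, 6, 8, 34} → COUNT(m.id)=4
  4: ids {16, 30, 31} → COUNT(m.id)=3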